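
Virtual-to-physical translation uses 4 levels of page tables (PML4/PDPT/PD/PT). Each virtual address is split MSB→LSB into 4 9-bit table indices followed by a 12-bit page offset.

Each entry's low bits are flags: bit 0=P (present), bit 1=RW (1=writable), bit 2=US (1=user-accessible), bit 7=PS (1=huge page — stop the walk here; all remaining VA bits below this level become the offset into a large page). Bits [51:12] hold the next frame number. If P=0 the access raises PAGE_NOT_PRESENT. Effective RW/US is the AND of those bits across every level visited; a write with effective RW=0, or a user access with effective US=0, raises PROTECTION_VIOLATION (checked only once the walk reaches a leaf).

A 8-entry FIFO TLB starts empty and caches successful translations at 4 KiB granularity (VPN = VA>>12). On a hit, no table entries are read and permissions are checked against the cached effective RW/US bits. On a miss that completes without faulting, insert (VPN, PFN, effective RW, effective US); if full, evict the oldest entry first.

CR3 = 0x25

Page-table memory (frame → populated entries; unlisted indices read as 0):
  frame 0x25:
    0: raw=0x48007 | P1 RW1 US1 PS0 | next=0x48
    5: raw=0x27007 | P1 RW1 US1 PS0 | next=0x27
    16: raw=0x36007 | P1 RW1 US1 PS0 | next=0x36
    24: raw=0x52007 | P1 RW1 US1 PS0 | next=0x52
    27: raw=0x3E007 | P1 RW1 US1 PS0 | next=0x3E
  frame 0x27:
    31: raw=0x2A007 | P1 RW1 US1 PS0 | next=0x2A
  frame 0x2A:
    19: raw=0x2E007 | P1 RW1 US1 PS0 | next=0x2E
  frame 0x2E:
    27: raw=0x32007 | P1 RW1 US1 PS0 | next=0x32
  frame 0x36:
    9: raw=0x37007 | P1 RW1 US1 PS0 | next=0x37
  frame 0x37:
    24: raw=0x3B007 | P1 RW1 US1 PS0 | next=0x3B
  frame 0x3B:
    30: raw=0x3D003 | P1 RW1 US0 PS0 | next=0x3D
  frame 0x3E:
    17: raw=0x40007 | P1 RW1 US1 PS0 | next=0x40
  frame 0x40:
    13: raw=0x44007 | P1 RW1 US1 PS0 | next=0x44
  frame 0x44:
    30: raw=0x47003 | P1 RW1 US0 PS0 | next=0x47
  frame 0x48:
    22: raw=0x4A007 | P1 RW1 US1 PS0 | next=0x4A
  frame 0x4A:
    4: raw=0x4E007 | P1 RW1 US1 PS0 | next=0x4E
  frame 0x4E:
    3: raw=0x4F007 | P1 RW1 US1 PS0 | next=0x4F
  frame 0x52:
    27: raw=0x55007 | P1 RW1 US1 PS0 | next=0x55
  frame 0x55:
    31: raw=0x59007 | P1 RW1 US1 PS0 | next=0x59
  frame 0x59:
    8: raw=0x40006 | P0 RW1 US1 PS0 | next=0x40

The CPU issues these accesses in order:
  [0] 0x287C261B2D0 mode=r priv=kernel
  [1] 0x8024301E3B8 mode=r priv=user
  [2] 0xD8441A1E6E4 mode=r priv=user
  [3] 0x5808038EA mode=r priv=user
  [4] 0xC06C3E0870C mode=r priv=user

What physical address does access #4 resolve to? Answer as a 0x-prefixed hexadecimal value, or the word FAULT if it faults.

Walk each access:
#0 VA=0x287C261B2D0 (r,kernel):
  L0 @0x25[5] → 0x27007  P=1,RW=1,US=1,PS=0
  L1 @0x27[31] → 0x2A007  P=1,RW=1,US=1,PS=0
  L2 @0x2A[19] → 0x2E007  P=1,RW=1,US=1,PS=0
  L3 @0x2E[27] → 0x32007  P=1,RW=1,US=1,PS=0
  ⇒ phys 0x322D0  [4 reads]
#1 VA=0x8024301E3B8 (r,user):
  L0 @0x25[16] → 0x36007  P=1,RW=1,US=1,PS=0
  L1 @0x36[9] → 0x37007  P=1,RW=1,US=1,PS=0
  L2 @0x37[24] → 0x3B007  P=1,RW=1,US=1,PS=0
  L3 @0x3B[30] → 0x3D003  P=1,RW=1,US=0,PS=0
  → PROTECTION_VIOLATION  (4 entries read)
#2 VA=0xD8441A1E6E4 (r,user):
  L0 @0x25[27] → 0x3E007  P=1,RW=1,US=1,PS=0
  L1 @0x3E[17] → 0x40007  P=1,RW=1,US=1,PS=0
  L2 @0x40[13] → 0x44007  P=1,RW=1,US=1,PS=0
  L3 @0x44[30] → 0x47003  P=1,RW=1,US=0,PS=0
  → PROTECTION_VIOLATION  (4 entries read)
#3 VA=0x5808038EA (r,user):
  L0 @0x25[0] → 0x48007  P=1,RW=1,US=1,PS=0
  L1 @0x48[22] → 0x4A007  P=1,RW=1,US=1,PS=0
  L2 @0x4A[4] → 0x4E007  P=1,RW=1,US=1,PS=0
  L3 @0x4E[3] → 0x4F007  P=1,RW=1,US=1,PS=0
  ⇒ phys 0x4F8EA  [4 reads]
#4 VA=0xC06C3E0870C (r,user):
  L0 @0x25[24] → 0x52007  P=1,RW=1,US=1,PS=0
  L1 @0x52[27] → 0x55007  P=1,RW=1,US=1,PS=0
  L2 @0x55[31] → 0x59007  P=1,RW=1,US=1,PS=0
  L3 @0x59[8] → 0x40006  P=0,RW=1,US=1,PS=0
  → PAGE_NOT_PRESENT  (4 entries read)

Access #4 PA: FAULT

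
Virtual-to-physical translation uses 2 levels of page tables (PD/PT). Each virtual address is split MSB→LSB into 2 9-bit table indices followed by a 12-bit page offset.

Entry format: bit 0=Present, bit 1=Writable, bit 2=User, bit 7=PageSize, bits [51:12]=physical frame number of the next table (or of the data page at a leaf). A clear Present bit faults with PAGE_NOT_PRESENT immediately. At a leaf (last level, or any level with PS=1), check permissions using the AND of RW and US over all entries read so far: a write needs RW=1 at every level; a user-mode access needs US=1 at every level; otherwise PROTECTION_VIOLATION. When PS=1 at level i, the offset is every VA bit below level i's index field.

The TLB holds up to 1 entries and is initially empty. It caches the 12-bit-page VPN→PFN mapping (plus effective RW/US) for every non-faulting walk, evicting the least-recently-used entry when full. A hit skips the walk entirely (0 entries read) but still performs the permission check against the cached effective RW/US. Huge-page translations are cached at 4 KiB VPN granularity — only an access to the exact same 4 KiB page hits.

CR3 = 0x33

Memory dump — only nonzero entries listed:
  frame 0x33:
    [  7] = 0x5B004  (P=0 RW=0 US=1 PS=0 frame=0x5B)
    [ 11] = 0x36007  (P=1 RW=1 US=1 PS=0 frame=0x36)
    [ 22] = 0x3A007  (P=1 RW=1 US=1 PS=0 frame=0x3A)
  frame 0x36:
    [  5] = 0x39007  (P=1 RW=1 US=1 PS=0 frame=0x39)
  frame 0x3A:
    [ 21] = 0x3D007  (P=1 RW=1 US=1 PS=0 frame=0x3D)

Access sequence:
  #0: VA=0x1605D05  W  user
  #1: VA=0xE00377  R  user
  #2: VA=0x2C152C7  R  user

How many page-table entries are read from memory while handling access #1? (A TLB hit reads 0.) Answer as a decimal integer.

Trace:
#0 VA=0x1605D05 (w,user):
  L0: frame=0x33 idx=11 entry=0x36007 [P=1 RW=1 US=1 PS=0]
  L1: frame=0x36 idx=5 entry=0x39007 [P=1 RW=1 US=1 PS=0]
  ✓ 0x39D05  — 2 lookups
#1 VA=0xE00377 (r,user):
  L0: frame=0x33 idx=7 entry=0x5B004 [P=0 RW=0 US=1 PS=0]
  ⇒ fault: PAGE_NOT_PRESENT  — 1 lookups
#2 VA=0x2C152C7 (r,user):
  L0: frame=0x33 idx=22 entry=0x3A007 [P=1 RW=1 US=1 PS=0]
  L1: frame=0x3A idx=21 entry=0x3D007 [P=1 RW=1 US=1 PS=0]
  ✓ 0x3D2C7  — 2 lookups

Entries read for #1: 1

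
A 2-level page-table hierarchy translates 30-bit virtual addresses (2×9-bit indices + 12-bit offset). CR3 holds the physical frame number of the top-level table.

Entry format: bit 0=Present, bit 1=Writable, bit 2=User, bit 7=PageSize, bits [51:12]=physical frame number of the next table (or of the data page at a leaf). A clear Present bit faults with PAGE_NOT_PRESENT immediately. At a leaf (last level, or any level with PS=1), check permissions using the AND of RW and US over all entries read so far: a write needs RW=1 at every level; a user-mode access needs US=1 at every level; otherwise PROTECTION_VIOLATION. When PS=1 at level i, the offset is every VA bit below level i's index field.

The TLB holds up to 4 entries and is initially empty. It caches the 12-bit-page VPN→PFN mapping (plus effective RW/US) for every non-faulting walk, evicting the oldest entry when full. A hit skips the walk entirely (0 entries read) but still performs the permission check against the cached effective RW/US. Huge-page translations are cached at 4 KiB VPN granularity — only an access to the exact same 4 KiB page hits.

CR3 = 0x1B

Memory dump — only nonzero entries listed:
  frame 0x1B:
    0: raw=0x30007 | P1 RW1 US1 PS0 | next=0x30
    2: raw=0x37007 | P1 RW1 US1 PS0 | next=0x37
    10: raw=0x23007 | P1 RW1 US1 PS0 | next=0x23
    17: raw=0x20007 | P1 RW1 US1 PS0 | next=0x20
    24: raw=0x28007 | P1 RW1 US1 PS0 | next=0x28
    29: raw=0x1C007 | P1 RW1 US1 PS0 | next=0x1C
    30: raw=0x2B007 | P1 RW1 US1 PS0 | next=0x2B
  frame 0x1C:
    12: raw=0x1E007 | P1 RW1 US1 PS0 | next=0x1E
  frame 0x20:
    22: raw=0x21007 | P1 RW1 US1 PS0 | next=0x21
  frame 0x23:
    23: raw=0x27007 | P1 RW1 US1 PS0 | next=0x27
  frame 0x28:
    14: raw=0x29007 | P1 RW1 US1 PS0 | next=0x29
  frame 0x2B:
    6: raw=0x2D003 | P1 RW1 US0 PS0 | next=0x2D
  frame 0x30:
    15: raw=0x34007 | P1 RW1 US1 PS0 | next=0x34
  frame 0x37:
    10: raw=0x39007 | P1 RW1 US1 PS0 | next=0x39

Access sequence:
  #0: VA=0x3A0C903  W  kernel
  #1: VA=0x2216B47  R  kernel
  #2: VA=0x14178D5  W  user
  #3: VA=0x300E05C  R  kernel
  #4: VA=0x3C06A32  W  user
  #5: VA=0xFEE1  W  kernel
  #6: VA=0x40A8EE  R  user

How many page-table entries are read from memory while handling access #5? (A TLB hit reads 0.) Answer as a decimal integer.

Trace:
#0 VA=0x3A0C903 (w,kernel):
  lvl0: tbl 0x1B, slot 29 ⇒ 0x1C007 (P1/RW1/US1/PS0)
  lvl1: tbl 0x1C, slot 12 ⇒ 0x1E007 (P1/RW1/US1/PS0)
  ✓ 0x1E903  — 2 lookups
#1 VA=0x2216B47 (r,kernel):
  lvl0: tbl 0x1B, slot 17 ⇒ 0x20007 (P1/RW1/US1/PS0)
  lvl1: tbl 0x20, slot 22 ⇒ 0x21007 (P1/RW1/US1/PS0)
  ✓ 0x21B47  — 2 lookups
#2 VA=0x14178D5 (w,user):
  lvl0: tbl 0x1B, slot 10 ⇒ 0x23007 (P1/RW1/US1/PS0)
  lvl1: tbl 0x23, slot 23 ⇒ 0x27007 (P1/RW1/US1/PS0)
  ✓ 0x278D5  — 2 lookups
#3 VA=0x300E05C (r,kernel):
  lvl0: tbl 0x1B, slot 24 ⇒ 0x28007 (P1/RW1/US1/PS0)
  lvl1: tbl 0x28, slot 14 ⇒ 0x29007 (P1/RW1/US1/PS0)
  ✓ 0x2905C  — 2 lookups
#4 VA=0x3C06A32 (w,user):
  lvl0: tbl 0x1B, slot 30 ⇒ 0x2B007 (P1/RW1/US1/PS0)
  lvl1: tbl 0x2B, slot 6 ⇒ 0x2D003 (P1/RW1/US0/PS0)
  → PROTECTION_VIOLATION  (2 entries read)
#5 VA=0xFEE1 (w,kernel):
  lvl0: tbl 0x1B, slot 0 ⇒ 0x30007 (P1/RW1/US1/PS0)
  lvl1: tbl 0x30, slot 15 ⇒ 0x34007 (P1/RW1/US1/PS0)
  ✓ 0x34EE1  — 2 lookups
#6 VA=0x40A8EE (r,user):
  lvl0: tbl 0x1B, slot 2 ⇒ 0x37007 (P1/RW1/US1/PS0)
  lvl1: tbl 0x37, slot 10 ⇒ 0x39007 (P1/RW1/US1/PS0)
  ✓ 0x398EE  — 2 lookups

Entries read for #5: 2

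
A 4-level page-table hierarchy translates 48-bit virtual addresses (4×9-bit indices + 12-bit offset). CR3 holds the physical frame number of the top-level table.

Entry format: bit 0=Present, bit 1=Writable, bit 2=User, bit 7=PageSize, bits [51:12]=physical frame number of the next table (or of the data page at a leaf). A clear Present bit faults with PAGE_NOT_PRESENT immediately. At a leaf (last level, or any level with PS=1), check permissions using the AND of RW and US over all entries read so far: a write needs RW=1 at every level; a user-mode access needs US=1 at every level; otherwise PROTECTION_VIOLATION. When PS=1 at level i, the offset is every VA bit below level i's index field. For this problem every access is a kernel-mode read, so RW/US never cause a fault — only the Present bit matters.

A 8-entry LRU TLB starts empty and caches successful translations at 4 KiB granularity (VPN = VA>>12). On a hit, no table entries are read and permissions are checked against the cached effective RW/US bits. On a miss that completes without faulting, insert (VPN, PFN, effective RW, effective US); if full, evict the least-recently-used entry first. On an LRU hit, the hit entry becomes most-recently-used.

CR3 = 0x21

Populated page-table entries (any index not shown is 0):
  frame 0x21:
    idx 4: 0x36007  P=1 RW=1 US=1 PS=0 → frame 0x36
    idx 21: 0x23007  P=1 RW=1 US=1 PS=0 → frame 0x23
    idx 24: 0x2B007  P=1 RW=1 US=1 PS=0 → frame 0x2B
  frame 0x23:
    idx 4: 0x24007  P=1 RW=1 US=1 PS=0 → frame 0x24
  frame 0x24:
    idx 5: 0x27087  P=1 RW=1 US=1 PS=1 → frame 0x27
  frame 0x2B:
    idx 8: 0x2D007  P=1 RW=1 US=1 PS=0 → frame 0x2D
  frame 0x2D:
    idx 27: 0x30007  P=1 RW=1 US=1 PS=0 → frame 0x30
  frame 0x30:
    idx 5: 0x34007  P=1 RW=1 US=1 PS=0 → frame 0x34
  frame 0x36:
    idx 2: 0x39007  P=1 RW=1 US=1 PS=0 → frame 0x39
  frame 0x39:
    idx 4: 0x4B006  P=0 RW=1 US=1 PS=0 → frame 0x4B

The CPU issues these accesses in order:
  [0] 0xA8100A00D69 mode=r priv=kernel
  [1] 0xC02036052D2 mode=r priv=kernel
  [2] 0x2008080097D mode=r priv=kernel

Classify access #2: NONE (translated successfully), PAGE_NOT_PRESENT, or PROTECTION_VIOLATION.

Walk each access:
#0 VA=0xA8100A00D69 (r,kernel):
  [0] read 0x21 idx=21: raw=0x23007 flags P=1 W=1 U=1 S=0
  [1] read 0x23 idx=4: raw=0x24007 flags P=1 W=1 U=1 S=0
  [2] read 0x24 idx=5: raw=0x27087 flags P=1 W=1 U=1 S=1
  ✓ 0x27D69 (huge @L2)  — 3 lookups
#1 VA=0xC02036052D2 (r,kernel):
  [0] read 0x21 idx=24: raw=0x2B007 flags P=1 W=1 U=1 S=0
  [1] read 0x2B idx=8: raw=0x2D007 flags P=1 W=1 U=1 S=0
  [2] read 0x2D idx=27: raw=0x30007 flags P=1 W=1 U=1 S=0
  [3] read 0x30 idx=5: raw=0x34007 flags P=1 W=1 U=1 S=0
  ✓ 0x342D2  — 4 lookups
#2 VA=0x2008080097D (r,kernel):
  [0] read 0x21 idx=4: raw=0x36007 flags P=1 W=1 U=1 S=0
  [1] read 0x36 idx=2: raw=0x39007 flags P=1 W=1 U=1 S=0
  [2] read 0x39 idx=4: raw=0x4B006 flags P=0 W=1 U=1 S=0
  ✗ PAGE_NOT_PRESENT  [3 reads]

Access #2 fault: PAGE_NOT_PRESENT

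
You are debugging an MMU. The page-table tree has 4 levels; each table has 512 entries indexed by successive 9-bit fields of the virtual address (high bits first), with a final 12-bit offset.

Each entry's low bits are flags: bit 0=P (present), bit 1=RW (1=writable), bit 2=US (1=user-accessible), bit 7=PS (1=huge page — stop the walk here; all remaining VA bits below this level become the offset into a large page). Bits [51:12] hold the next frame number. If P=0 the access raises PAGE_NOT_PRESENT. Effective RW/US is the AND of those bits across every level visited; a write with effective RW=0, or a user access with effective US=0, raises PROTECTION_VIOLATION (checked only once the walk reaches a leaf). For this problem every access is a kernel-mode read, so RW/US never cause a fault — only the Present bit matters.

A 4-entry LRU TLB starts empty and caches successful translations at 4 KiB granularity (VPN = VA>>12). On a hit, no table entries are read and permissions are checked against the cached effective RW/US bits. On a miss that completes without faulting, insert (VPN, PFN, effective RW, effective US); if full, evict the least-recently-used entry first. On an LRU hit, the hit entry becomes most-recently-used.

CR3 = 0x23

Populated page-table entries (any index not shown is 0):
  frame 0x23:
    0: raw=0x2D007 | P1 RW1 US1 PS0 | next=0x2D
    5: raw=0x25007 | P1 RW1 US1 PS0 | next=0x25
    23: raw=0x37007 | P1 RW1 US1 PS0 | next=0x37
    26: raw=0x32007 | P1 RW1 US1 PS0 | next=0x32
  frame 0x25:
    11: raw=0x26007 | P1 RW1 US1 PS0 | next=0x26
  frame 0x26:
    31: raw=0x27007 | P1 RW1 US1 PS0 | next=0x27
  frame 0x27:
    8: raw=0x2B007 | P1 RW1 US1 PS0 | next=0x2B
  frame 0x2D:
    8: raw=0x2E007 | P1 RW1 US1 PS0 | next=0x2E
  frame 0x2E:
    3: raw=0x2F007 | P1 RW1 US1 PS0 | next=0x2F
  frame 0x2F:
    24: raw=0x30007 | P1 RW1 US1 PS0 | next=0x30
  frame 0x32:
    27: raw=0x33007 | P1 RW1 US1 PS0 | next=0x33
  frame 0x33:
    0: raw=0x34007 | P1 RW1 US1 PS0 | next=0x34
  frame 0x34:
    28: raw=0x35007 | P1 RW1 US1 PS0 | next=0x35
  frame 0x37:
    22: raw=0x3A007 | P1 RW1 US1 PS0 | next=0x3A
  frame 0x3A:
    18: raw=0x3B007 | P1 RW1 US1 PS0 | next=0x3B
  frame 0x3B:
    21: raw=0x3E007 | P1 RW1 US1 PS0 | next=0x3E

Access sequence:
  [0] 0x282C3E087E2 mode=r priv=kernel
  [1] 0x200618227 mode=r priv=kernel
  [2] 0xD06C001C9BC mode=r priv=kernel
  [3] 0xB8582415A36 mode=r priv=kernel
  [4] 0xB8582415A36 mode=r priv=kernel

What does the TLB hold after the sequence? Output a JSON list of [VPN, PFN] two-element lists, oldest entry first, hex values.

Walk each access:
#0 VA=0x282C3E087E2 (r,kernel):
  lvl0: tbl 0x23, slot 5 ⇒ 0x25007 (P1/RW1/US1/PS0)
  lvl1: tbl 0x25, slot 11 ⇒ 0x26007 (P1/RW1/US1/PS0)
  lvl2: tbl 0x26, slot 31 ⇒ 0x27007 (P1/RW1/US1/PS0)
  lvl3: tbl 0x27, slot 8 ⇒ 0x2B007 (P1/RW1/US1/PS0)
  ✓ 0x2B7E2  — 4 lookups
#1 VA=0x200618227 (r,kernel):
  lvl0: tbl 0x23, slot 0 ⇒ 0x2D007 (P1/RW1/US1/PS0)
  lvl1: tbl 0x2D, slot 8 ⇒ 0x2E007 (P1/RW1/US1/PS0)
  lvl2: tbl 0x2E, slot 3 ⇒ 0x2F007 (P1/RW1/US1/PS0)
  lvl3: tbl 0x2F, slot 24 ⇒ 0x30007 (P1/RW1/US1/PS0)
  ✓ 0x30227  — 4 lookups
#2 VA=0xD06C001C9BC (r,kernel):
  lvl0: tbl 0x23, slot 26 ⇒ 0x32007 (P1/RW1/US1/PS0)
  lvl1: tbl 0x32, slot 27 ⇒ 0x33007 (P1/RW1/US1/PS0)
  lvl2: tbl 0x33, slot 0 ⇒ 0x34007 (P1/RW1/US1/PS0)
  lvl3: tbl 0x34, slot 28 ⇒ 0x35007 (P1/RW1/US1/PS0)
  ✓ 0x359BC  — 4 lookups
#3 VA=0xB8582415A36 (r,kernel):
  lvl0: tbl 0x23, slot 23 ⇒ 0x37007 (P1/RW1/US1/PS0)
  lvl1: tbl 0x37, slot 22 ⇒ 0x3A007 (P1/RW1/US1/PS0)
  lvl2: tbl 0x3A, slot 18 ⇒ 0x3B007 (P1/RW1/US1/PS0)
  lvl3: tbl 0x3B, slot 21 ⇒ 0x3E007 (P1/RW1/US1/PS0)
  ✓ 0x3EA36  — 4 lookups
#4 VA=0xB8582415A36 (r,kernel):
  TLB hit vpn=0xB8582415 → PA=0x3EA36

TLB: [["0x282C3E08", "0x2B"], ["0x200618", "0x30"], ["0xD06C001C", "0x35"], ["0xB8582415", "0x3E"]]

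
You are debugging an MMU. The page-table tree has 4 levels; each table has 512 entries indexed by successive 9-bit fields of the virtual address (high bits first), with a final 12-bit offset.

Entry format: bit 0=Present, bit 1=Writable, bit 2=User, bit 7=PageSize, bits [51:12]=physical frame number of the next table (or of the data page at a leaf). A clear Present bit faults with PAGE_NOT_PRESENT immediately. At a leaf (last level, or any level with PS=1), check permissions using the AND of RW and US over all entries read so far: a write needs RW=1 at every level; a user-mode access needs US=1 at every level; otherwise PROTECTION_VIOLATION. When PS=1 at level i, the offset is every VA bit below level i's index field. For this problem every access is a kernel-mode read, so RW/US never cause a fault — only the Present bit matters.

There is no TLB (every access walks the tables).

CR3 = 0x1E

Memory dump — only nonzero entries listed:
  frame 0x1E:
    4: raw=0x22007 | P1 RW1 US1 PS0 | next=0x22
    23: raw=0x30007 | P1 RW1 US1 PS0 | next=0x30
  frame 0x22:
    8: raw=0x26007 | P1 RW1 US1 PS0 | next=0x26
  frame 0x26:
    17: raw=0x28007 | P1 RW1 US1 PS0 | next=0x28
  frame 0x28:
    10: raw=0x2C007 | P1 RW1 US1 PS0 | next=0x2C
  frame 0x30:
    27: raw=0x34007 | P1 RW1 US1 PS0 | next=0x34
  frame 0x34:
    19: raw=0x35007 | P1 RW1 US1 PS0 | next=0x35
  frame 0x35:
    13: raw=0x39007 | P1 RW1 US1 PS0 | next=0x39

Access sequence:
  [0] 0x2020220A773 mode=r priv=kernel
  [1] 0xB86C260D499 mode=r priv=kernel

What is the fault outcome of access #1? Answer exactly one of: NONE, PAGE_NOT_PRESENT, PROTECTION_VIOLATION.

Per-access translation:
#0 VA=0x2020220A773 (r,kernel):
  L0: frame=0x1E idx=4 entry=0x22007 [P=1 RW=1 US=1 PS=0]
  L1: frame=0x22 idx=8 entry=0x26007 [P=1 RW=1 US=1 PS=0]
  L2: frame=0x26 idx=17 entry=0x28007 [P=1 RW=1 US=1 PS=0]
  L3: frame=0x28 idx=10 entry=0x2C007 [P=1 RW=1 US=1 PS=0]
  ✓ 0x2C773  — 4 lookups
#1 VA=0xB86C260D499 (r,kernel):
  L0: frame=0x1E idx=23 entry=0x30007 [P=1 RW=1 US=1 PS=0]
  L1: frame=0x30 idx=27 entry=0x34007 [P=1 RW=1 US=1 PS=0]
  L2: frame=0x34 idx=19 entry=0x35007 [P=1 RW=1 US=1 PS=0]
  L3: frame=0x35 idx=13 entry=0x39007 [P=1 RW=1 US=1 PS=0]
  ✓ 0x39499  — 4 lookups

Access #1 fault: NONE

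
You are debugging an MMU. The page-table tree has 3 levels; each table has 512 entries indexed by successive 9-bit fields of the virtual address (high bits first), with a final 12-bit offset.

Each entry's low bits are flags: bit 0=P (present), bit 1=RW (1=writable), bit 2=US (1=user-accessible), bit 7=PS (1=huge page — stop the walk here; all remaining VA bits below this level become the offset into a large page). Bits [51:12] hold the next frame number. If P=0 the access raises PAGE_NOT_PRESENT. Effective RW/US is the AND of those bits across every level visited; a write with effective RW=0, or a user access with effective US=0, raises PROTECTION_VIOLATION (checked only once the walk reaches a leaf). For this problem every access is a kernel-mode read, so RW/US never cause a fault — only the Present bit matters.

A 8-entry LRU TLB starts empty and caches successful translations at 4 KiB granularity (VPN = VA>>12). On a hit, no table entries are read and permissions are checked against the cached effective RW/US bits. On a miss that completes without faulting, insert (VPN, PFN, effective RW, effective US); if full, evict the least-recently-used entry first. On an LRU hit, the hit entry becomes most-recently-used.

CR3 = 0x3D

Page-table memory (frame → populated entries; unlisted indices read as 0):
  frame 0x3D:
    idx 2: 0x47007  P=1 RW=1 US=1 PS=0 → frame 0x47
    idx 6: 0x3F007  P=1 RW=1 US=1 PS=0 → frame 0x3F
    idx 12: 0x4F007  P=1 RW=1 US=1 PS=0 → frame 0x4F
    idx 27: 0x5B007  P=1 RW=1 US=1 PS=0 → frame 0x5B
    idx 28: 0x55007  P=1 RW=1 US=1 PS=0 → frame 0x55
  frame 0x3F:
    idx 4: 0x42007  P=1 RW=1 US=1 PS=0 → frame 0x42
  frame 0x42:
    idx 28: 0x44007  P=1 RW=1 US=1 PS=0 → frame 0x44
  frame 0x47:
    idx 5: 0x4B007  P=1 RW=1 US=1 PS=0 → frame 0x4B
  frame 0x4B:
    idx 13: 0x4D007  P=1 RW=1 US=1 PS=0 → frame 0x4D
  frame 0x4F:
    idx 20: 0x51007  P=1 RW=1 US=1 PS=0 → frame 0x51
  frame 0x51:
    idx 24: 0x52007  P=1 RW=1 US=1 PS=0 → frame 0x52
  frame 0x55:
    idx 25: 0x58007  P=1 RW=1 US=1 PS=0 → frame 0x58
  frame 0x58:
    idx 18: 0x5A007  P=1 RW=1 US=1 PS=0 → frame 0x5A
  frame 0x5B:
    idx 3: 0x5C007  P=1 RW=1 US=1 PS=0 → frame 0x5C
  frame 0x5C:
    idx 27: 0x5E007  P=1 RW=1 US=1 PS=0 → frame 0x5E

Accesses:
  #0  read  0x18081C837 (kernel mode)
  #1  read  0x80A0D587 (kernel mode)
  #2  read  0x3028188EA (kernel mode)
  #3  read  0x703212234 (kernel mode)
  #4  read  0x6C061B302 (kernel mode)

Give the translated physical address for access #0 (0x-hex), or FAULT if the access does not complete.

Walk each access:
#0 VA=0x18081C837 (r,kernel):
  [0] read 0x3D idx=6: raw=0x3F007 flags P=1 W=1 U=1 S=0
  [1] read 0x3F idx=4: raw=0x42007 flags P=1 W=1 U=1 S=0
  [2] read 0x42 idx=28: raw=0x44007 flags P=1 W=1 U=1 S=0
  ⇒ phys 0x44837  [3 reads]
#1 VA=0x80A0D587 (r,kernel):
  [0] read 0x3D idx=2: raw=0x47007 flags P=1 W=1 U=1 S=0
  [1] read 0x47 idx=5: raw=0x4B007 flags P=1 W=1 U=1 S=0
  [2] read 0x4B idx=13: raw=0x4D007 flags P=1 W=1 U=1 S=0
  ⇒ phys 0x4D587  [3 reads]
#2 VA=0x3028188EA (r,kernel):
  [0] read 0x3D idx=12: raw=0x4F007 flags P=1 W=1 U=1 S=0
  [1] read 0x4F idx=20: raw=0x51007 flags P=1 W=1 U=1 S=0
  [2] read 0x51 idx=24: raw=0x52007 flags P=1 W=1 U=1 S=0
  ⇒ phys 0x528EA  [3 reads]
#3 VA=0x703212234 (r,kernel):
  [0] read 0x3D idx=28: raw=0x55007 flags P=1 W=1 U=1 S=0
  [1] read 0x55 idx=25: raw=0x58007 flags P=1 W=1 U=1 S=0
  [2] read 0x58 idx=18: raw=0x5A007 flags P=1 W=1 U=1 S=0
  ⇒ phys 0x5A234  [3 reads]
#4 VA=0x6C061B302 (r,kernel):
  [0] read 0x3D idx=27: raw=0x5B007 flags P=1 W=1 U=1 S=0
  [1] read 0x5B idx=3: raw=0x5C007 flags P=1 W=1 U=1 S=0
  [2] read 0x5C idx=27: raw=0x5E007 flags P=1 W=1 U=1 S=0
  ⇒ phys 0x5E302  [3 reads]

Access #0 PA: 0x44837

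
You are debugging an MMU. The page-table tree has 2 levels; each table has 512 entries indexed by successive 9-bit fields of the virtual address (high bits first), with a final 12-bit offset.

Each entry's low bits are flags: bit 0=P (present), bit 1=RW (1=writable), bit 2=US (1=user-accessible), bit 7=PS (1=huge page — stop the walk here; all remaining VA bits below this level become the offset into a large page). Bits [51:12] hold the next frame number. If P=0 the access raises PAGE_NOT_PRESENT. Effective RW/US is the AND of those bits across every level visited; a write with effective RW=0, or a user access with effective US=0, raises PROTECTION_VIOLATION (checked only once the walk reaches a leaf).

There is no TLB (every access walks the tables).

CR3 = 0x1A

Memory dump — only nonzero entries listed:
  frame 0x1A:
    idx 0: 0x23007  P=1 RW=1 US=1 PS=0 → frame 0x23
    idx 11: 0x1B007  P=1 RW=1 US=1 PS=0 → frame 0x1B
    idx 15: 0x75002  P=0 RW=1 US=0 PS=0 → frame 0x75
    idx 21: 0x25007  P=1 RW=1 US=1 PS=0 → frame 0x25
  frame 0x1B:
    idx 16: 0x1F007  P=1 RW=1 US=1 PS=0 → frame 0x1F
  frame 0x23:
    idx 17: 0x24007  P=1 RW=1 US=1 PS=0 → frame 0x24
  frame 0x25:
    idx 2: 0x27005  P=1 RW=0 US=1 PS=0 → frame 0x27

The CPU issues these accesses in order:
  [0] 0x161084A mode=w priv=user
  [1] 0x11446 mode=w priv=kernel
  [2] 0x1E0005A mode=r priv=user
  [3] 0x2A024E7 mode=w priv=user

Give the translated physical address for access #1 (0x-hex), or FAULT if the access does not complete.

Trace:
#0 VA=0x161084A (w,user):
  [0] read 0x1A idx=11: raw=0x1B007 flags P=1 W=1 U=1 S=0
  [1] read 0x1B idx=16: raw=0x1F007 flags P=1 W=1 U=1 S=0
  ⇒ phys 0x1F84A  [2 reads]
#1 VA=0x11446 (w,kernel):
  [0] read 0x1A idx=0: raw=0x23007 flags P=1 W=1 U=1 S=0
  [1] read 0x23 idx=17: raw=0x24007 flags P=1 W=1 U=1 S=0
  ⇒ phys 0x24446  [2 reads]
#2 VA=0x1E0005A (r,user):
  [0] read 0x1A idx=15: raw=0x75002 flags P=0 W=1 U=0 S=0
  ⇒ fault: PAGE_NOT_PRESENT  — 1 lookups
#3 VA=0x2A024E7 (w,user):
  [0] read 0x1A idx=21: raw=0x25007 flags P=1 W=1 U=1 S=0
  [1] read 0x25 idx=2: raw=0x27005 flags P=1 W=0 U=1 S=0
  ⇒ fault: PROTECTION_VIOLATION  — 2 lookups

Access #1 PA: 0x24446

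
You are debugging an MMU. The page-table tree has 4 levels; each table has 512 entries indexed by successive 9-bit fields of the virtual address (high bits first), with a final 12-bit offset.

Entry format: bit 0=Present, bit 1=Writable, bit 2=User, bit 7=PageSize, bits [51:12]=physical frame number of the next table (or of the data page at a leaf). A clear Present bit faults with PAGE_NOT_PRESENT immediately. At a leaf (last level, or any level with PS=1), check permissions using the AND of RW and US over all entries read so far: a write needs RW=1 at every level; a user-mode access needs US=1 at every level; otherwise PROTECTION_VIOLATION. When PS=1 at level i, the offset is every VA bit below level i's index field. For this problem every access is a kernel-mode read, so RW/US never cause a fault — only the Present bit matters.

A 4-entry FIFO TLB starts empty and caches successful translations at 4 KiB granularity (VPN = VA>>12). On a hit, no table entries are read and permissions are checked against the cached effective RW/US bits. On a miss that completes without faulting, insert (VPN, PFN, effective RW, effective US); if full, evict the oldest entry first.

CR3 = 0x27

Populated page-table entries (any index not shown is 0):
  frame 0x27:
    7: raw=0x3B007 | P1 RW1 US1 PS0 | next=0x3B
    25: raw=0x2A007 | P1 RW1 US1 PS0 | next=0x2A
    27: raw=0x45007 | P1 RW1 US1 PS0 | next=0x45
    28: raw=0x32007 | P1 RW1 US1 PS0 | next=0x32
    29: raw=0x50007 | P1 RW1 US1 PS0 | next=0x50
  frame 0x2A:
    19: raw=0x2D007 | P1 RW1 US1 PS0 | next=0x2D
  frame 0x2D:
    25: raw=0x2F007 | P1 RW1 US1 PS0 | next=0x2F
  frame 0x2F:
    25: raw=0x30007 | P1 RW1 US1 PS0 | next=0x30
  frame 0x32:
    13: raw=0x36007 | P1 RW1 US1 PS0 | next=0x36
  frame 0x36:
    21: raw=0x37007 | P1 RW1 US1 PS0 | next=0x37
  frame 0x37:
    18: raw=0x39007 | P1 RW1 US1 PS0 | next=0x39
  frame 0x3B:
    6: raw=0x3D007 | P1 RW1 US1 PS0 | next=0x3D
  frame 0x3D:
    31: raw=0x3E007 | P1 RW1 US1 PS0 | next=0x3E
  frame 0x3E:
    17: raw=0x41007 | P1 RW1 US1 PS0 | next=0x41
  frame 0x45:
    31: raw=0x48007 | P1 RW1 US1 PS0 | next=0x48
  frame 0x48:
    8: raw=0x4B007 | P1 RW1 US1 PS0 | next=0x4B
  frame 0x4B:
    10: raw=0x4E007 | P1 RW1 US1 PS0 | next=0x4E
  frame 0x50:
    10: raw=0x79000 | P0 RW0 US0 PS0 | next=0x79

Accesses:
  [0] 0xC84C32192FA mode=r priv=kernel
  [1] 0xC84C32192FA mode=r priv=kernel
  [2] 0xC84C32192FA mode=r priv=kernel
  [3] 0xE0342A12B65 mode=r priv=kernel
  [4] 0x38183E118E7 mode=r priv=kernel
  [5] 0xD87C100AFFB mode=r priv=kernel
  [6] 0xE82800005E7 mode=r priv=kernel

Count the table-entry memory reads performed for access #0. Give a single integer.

Walk each access:
#0 VA=0xC84C32192FA (r,kernel):
  L0: frame=0x27 idx=25 entry=0x2A007 [P=1 RW=1 US=1 PS=0]
  L1: frame=0x2A idx=19 entry=0x2D007 [P=1 RW=1 US=1 PS=0]
  L2: frame=0x2D idx=25 entry=0x2F007 [P=1 RW=1 US=1 PS=0]
  L3: frame=0x2F idx=25 entry=0x30007 [P=1 RW=1 US=1 PS=0]
  ✓ 0x302FA  — 4 lookups
#1 VA=0xC84C32192FA (r,kernel):
  TLB hit vpn=0xC84C3219 → PA=0x302FA
#2 VA=0xC84C32192FA (r,kernel):
  TLB hit vpn=0xC84C3219 → PA=0x302FA
#3 VA=0xE0342A12B65 (r,kernel):
  L0: frame=0x27 idx=28 entry=0x32007 [P=1 RW=1 US=1 PS=0]
  L1: frame=0x32 idx=13 entry=0x36007 [P=1 RW=1 US=1 PS=0]
  L2: frame=0x36 idx=21 entry=0x37007 [P=1 RW=1 US=1 PS=0]
  L3: frame=0x37 idx=18 entry=0x39007 [P=1 RW=1 US=1 PS=0]
  ✓ 0x39B65  — 4 lookups
#4 VA=0x38183E118E7 (r,kernel):
  L0: frame=0x27 idx=7 entry=0x3B007 [P=1 RW=1 US=1 PS=0]
  L1: frame=0x3B idx=6 entry=0x3D007 [P=1 RW=1 US=1 PS=0]
  L2: frame=0x3D idx=31 entry=0x3E007 [P=1 RW=1 US=1 PS=0]
  L3: frame=0x3E idx=17 entry=0x41007 [P=1 RW=1 US=1 PS=0]
  ✓ 0x418E7  — 4 lookups
#5 VA=0xD87C100AFFB (r,kernel):
  L0: frame=0x27 idx=27 entry=0x45007 [P=1 RW=1 US=1 PS=0]
  L1: frame=0x45 idx=31 entry=0x48007 [P=1 RW=1 US=1 PS=0]
  L2: frame=0x48 idx=8 entry=0x4B007 [P=1 RW=1 US=1 PS=0]
  L3: frame=0x4B idx=10 entry=0x4E007 [P=1 RW=1 US=1 PS=0]
  ✓ 0x4EFFB  — 4 lookups
#6 VA=0xE82800005E7 (r,kernel):
  L0: frame=0x27 idx=29 entry=0x50007 [P=1 RW=1 US=1 PS=0]
  L1: frame=0x50 idx=10 entry=0x79000 [P=0 RW=0 US=0 PS=0]
  → PAGE_NOT_PRESENT  (2 entries read)

Entries read for #0: 4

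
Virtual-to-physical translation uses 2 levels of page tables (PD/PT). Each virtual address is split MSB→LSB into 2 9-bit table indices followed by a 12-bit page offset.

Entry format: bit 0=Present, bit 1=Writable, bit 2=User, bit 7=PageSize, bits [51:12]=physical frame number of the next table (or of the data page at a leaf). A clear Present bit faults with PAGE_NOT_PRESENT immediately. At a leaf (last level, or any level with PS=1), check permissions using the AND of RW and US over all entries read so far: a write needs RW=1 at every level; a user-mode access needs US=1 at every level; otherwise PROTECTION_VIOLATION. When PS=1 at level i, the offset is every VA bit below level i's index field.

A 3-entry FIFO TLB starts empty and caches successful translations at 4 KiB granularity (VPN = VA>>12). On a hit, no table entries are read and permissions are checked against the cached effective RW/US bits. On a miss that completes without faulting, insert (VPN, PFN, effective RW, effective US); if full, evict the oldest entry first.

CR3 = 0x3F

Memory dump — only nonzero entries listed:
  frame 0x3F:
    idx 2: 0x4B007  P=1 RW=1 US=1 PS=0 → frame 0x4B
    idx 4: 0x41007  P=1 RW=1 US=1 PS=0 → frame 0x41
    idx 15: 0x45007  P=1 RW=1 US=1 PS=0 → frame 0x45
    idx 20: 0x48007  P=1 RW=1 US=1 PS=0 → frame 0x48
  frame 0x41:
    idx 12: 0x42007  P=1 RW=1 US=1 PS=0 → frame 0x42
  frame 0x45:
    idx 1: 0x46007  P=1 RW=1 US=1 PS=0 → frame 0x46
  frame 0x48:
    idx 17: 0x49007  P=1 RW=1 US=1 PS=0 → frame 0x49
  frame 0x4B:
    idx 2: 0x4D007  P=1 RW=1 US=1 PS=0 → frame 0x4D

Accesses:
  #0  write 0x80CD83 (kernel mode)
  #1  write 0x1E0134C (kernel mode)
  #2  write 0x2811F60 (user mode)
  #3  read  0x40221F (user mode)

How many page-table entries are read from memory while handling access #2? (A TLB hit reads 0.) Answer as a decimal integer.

Per-access translation:
#0 VA=0x80CD83 (w,kernel):
  [0] read 0x3F idx=4: raw=0x41007 flags P=1 W=1 U=1 S=0
  [1] read 0x41 idx=12: raw=0x42007 flags P=1 W=1 U=1 S=0
  → PA=0x42D83  (2 entries read)
#1 VA=0x1E0134C (w,kernel):
  [0] read 0x3F idx=15: raw=0x45007 flags P=1 W=1 U=1 S=0
  [1] read 0x45 idx=1: raw=0x46007 flags P=1 W=1 U=1 S=0
  → PA=0x4634C  (2 entries read)
#2 VA=0x2811F60 (w,user):
  [0] read 0x3F idx=20: raw=0x48007 flags P=1 W=1 U=1 S=0
  [1] read 0x48 idx=17: raw=0x49007 flags P=1 W=1 U=1 S=0
  → PA=0x49F60  (2 entries read)
#3 VA=0x40221F (r,user):
  [0] read 0x3F idx=2: raw=0x4B007 flags P=1 W=1 U=1 S=0
  [1] read 0x4B idx=2: raw=0x4D007 flags P=1 W=1 U=1 S=0
  → PA=0x4D21F  (2 entries read)

Entries read for #2: 2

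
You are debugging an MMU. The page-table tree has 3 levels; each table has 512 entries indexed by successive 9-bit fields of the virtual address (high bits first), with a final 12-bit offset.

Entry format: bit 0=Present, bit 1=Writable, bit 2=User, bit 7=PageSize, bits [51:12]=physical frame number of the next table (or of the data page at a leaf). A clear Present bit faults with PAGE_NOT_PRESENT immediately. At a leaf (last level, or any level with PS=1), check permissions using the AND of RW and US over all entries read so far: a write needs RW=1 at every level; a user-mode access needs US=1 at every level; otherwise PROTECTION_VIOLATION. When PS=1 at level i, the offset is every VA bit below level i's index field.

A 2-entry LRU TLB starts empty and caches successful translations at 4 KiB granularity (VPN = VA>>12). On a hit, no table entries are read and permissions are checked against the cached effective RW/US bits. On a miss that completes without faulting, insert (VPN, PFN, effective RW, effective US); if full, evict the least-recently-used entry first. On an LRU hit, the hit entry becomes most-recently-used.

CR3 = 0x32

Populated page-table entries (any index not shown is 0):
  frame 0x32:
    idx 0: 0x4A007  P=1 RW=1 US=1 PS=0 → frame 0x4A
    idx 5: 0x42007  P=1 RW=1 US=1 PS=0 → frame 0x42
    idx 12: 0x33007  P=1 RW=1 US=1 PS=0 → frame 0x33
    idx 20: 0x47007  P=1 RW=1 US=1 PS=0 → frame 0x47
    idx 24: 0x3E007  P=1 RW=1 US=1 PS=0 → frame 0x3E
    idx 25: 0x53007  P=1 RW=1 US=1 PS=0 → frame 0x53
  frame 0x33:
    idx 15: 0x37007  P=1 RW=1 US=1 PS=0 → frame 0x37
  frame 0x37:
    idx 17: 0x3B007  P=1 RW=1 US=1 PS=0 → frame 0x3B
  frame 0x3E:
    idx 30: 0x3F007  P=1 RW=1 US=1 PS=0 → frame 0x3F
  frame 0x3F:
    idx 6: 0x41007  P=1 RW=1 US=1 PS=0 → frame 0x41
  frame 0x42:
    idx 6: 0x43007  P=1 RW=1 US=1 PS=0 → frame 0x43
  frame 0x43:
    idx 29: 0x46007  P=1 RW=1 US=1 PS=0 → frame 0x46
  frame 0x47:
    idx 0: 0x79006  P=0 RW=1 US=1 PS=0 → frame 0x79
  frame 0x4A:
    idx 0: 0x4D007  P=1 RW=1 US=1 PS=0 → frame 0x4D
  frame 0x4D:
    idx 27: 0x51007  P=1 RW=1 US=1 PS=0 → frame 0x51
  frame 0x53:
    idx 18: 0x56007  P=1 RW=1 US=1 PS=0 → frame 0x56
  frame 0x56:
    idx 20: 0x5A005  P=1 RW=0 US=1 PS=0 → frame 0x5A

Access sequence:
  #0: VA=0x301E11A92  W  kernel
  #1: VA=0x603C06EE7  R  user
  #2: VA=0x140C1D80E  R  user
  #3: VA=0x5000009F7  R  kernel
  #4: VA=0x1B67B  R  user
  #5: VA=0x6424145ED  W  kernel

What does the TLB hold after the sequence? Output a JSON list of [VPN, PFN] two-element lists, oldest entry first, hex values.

Per-access translation:
#0 VA=0x301E11A92 (w,kernel):
  lvl0: tbl 0x32, slot 12 ⇒ 0x33007 (P1/RW1/US1/PS0)
  lvl1: tbl 0x33, slot 15 ⇒ 0x37007 (P1/RW1/US1/PS0)
  lvl2: tbl 0x37, slot 17 ⇒ 0x3B007 (P1/RW1/US1/PS0)
  ⇒ phys 0x3BA92  [3 reads]
#1 VA=0x603C06EE7 (r,user):
  lvl0: tbl 0x32, slot 24 ⇒ 0x3E007 (P1/RW1/US1/PS0)
  lvl1: tbl 0x3E, slot 30 ⇒ 0x3F007 (P1/RW1/US1/PS0)
  lvl2: tbl 0x3F, slot 6 ⇒ 0x41007 (P1/RW1/US1/PS0)
  ⇒ phys 0x41EE7  [3 reads]
#2 VA=0x140C1D80E (r,user):
  lvl0: tbl 0x32, slot 5 ⇒ 0x42007 (P1/RW1/US1/PS0)
  lvl1: tbl 0x42, slot 6 ⇒ 0x43007 (P1/RW1/US1/PS0)
  lvl2: tbl 0x43, slot 29 ⇒ 0x46007 (P1/RW1/US1/PS0)
  ⇒ phys 0x4680E  [3 reads]
#3 VA=0x5000009F7 (r,kernel):
  lvl0: tbl 0x32, slot 20 ⇒ 0x47007 (P1/RW1/US1/PS0)
  lvl1: tbl 0x47, slot 0 ⇒ 0x79006 (P0/RW1/US1/PS0)
  ⇒ fault: PAGE_NOT_PRESENT  — 2 lookups
#4 VA=0x1B67B (r,user):
  lvl0: tbl 0x32, slot 0 ⇒ 0x4A007 (P1/RW1/US1/PS0)
  lvl1: tbl 0x4A, slot 0 ⇒ 0x4D007 (P1/RW1/US1/PS0)
  lvl2: tbl 0x4D, slot 27 ⇒ 0x51007 (P1/RW1/US1/PS0)
  ⇒ phys 0x5167B  [3 reads]
#5 VA=0x6424145ED (w,kernel):
  lvl0: tbl 0x32, slot 25 ⇒ 0x53007 (P1/RW1/US1/PS0)
  lvl1: tbl 0x53, slot 18 ⇒ 0x56007 (P1/RW1/US1/PS0)
  lvl2: tbl 0x56, slot 20 ⇒ 0x5A005 (P1/RW0/US1/PS0)
  ⇒ fault: PROTECTION_VIOLATION  — 3 lookups

TLB: [["0x140C1D", "0x46"], ["0x1B", "0x51"]]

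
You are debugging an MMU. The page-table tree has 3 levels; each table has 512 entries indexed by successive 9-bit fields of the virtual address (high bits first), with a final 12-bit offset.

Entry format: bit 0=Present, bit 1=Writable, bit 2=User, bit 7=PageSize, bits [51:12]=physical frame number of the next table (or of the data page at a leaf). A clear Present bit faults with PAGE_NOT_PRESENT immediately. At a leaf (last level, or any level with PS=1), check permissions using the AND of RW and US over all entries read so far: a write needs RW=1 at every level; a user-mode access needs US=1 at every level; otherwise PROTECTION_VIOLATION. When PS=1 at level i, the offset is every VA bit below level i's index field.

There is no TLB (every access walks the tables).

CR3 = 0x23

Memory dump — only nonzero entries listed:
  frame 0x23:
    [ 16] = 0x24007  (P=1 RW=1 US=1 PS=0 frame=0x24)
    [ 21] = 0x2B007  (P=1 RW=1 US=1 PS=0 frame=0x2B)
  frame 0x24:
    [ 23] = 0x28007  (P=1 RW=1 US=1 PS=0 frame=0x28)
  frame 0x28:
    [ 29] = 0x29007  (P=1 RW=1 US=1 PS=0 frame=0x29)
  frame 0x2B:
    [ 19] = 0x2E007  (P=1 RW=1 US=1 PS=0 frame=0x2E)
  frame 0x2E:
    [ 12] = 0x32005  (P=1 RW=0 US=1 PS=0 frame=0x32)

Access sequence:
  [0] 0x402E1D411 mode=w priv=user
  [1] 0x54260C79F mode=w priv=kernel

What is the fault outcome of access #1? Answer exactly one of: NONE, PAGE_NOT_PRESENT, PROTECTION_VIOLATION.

Walk each access:
#0 VA=0x402E1D411 (w,user):
  L0 @0x23[16] → 0x24007  P=1,RW=1,US=1,PS=0
  L1 @0x24[23] → 0x28007  P=1,RW=1,US=1,PS=0
  L2 @0x28[29] → 0x29007  P=1,RW=1,US=1,PS=0
  ✓ 0x29411  — 3 lookups
#1 VA=0x54260C79F (w,kernel):
  L0 @0x23[21] → 0x2B007  P=1,RW=1,US=1,PS=0
  L1 @0x2B[19] → 0x2E007  P=1,RW=1,US=1,PS=0
  L2 @0x2E[12] → 0x32005  P=1,RW=0,US=1,PS=0
  ✗ PROTECTION_VIOLATION  [3 reads]

Access #1 fault: PROTECTION_VIOLATION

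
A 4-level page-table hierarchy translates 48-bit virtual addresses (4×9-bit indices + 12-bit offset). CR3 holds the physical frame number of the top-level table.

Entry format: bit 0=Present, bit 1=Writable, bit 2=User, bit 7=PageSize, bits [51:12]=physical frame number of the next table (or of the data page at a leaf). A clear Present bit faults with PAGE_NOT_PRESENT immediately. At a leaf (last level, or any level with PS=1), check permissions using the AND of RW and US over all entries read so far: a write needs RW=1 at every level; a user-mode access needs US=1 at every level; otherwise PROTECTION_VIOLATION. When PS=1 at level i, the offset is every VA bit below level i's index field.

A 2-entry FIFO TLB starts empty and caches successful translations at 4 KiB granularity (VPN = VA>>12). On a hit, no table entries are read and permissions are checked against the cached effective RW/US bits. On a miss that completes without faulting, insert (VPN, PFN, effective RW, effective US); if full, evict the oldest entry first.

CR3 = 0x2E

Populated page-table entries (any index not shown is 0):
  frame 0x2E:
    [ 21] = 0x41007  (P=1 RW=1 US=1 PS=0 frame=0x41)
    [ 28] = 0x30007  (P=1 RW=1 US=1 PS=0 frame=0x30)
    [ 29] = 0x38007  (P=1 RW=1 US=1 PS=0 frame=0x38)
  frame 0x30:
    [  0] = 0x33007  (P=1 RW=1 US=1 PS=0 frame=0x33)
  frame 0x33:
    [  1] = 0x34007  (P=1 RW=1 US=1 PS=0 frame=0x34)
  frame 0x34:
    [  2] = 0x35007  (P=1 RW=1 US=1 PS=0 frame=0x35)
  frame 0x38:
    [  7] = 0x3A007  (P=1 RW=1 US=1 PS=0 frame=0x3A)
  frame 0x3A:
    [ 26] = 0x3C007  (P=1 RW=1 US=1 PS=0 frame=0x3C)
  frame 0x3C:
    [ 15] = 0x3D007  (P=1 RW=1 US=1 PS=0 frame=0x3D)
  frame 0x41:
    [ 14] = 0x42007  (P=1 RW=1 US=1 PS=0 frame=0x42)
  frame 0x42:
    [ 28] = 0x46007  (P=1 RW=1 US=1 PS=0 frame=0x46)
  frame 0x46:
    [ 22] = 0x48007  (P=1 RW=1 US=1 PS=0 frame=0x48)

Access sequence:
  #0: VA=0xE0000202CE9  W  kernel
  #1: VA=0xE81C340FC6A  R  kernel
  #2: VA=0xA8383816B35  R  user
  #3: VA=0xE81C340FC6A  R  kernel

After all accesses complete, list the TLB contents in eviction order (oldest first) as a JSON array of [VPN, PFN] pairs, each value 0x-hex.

Walk each access:
#0 VA=0xE0000202CE9 (w,kernel):
  L0 @0x2E[28] → 0x30007  P=1,RW=1,US=1,PS=0
  L1 @0x30[0] → 0x33007  P=1,RW=1,US=1,PS=0
  L2 @0x33[1] → 0x34007  P=1,RW=1,US=1,PS=0
  L3 @0x34[2] → 0x35007  P=1,RW=1,US=1,PS=0
  → PA=0x35CE9  (4 entries read)
#1 VA=0xE81C340FC6A (r,kernel):
  L0 @0x2E[29] → 0x38007  P=1,RW=1,US=1,PS=0
  L1 @0x38[7] → 0x3A007  P=1,RW=1,US=1,PS=0
  L2 @0x3A[26] → 0x3C007  P=1,RW=1,US=1,PS=0
  L3 @0x3C[15] → 0x3D007  P=1,RW=1,US=1,PS=0
  → PA=0x3DC6A  (4 entries read)
#2 VA=0xA8383816B35 (r,user):
  L0 @0x2E[21] → 0x41007  P=1,RW=1,US=1,PS=0
  L1 @0x41[14] → 0x42007  P=1,RW=1,US=1,PS=0
  L2 @0x42[28] → 0x46007  P=1,RW=1,US=1,PS=0
  L3 @0x46[22] → 0x48007  P=1,RW=1,US=1,PS=0
  → PA=0x48B35  (4 entries read)
#3 VA=0xE81C340FC6A (r,kernel):
  TLB hit vpn=0xE81C340F → PA=0x3DC6A

TLB: [["0xE81C340F", "0x3D"], ["0xA8383816", "0x48"]]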